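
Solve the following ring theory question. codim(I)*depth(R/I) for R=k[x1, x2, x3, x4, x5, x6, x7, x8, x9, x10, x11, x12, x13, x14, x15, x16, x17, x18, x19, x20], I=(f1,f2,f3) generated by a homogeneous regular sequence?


codim=3, depth=dim(R/I)=20-3=17
Product=3*17=51


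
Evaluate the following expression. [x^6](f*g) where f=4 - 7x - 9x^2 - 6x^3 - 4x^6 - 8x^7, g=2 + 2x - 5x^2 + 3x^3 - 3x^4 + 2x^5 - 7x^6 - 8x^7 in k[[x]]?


[x^6] = sum a_i*b_j, i+j=6
  4*-7=-28
  -7*2=-14
  -9*-3=27
  -6*3=-18
  -4*2=-8
Sum=-41


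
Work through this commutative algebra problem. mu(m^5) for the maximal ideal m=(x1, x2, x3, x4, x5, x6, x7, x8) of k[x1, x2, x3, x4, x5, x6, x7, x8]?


Graded Nakayama: mu(m^d) = dim_k (m^d/m^(d+1)) = #degree-5 monomials in 8 vars
C(n+d-1,d)=C(12,5)=792


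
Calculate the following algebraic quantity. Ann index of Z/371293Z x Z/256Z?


Exponent = lcm of the cyclic orders; pairwise coprime => product.
13^5*2^8=371293*256=95051008


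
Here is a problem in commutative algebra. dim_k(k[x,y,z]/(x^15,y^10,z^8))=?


Basis: x^iy^jz^k, i<15,j<10,k<8
15*10*8=1200


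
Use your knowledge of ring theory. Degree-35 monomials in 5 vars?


C(d+n-1,n-1)=C(39,4)=82251


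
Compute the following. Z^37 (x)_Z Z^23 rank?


rank(M(x)N) = rank(M)*rank(N)
37*23 = 851


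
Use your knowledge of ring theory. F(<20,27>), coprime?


gcd(20,27)=1 => F=ab-a-b=20*27-20-27=540-47=493


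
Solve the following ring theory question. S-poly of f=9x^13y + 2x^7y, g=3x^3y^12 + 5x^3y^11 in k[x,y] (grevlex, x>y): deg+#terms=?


LT(f)=9x^13y, LT(g)=3x^3y^12
lcm(LM)=x^13y^12
S(f,g) (scaled by 27 to clear denominators) = 3y^11*f - 9x^10*g = -45x^13y^11 + 6x^7y^12
2 terms, deg 24.
24+2=26


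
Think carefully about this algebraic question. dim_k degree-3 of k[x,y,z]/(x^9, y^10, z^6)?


Need i<9, j<10, k<6 with i+j+k=3.
For each i, j ranges over max(0,3-i-5)..min(9,3-i):
  i=0: j in [0,3] -> 4
  i=1: j in [0,2] -> 3
  i=2: j in [0,1] -> 2
  i=3: j in [0,0] -> 1
H(3) = 4+3+2+1 = 10


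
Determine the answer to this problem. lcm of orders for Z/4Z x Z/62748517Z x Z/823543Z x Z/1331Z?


Exponent = lcm of the cyclic orders; pairwise coprime => product.
2^2*13^7*7^7*11^3=4*62748517*823543*1331=275123566705831844


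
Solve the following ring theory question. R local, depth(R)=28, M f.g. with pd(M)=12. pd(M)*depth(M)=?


pd+depth=28
depth=28-12=16
pd*depth=12*16=192


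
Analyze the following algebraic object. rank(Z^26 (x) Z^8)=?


rank(M(x)N) = rank(M)*rank(N)
26*8 = 208


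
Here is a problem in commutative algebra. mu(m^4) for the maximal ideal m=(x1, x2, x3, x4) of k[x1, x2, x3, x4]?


Graded Nakayama: mu(m^d) = dim_k (m^d/m^(d+1)) = #degree-4 monomials in 4 vars
C(n+d-1,d)=C(7,4)=35


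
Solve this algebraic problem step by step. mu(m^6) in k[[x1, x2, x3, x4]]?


C(n+d-1,d)=C(9,6)=84


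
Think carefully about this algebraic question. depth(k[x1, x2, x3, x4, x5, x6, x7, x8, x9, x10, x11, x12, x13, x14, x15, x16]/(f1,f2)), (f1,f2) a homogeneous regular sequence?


depth(R)=16
depth(R/I)=16-2=14


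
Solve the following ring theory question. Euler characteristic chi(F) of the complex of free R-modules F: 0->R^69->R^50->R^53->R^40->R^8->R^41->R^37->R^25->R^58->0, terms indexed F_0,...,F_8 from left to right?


chi = sum (-1)^i * rank:
(-1)^0*69=69
(-1)^1*50=-50
(-1)^2*53=53
(-1)^3*40=-40
(-1)^4*8=8
(-1)^5*41=-41
(-1)^6*37=37
(-1)^7*25=-25
(-1)^8*58=58
chi=69


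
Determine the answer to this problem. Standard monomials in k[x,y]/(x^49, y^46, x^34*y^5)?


k[x,y]/I, I = (x^49, y^46, x^34*y^5)
Rect: 49x46=2254. Corner: (49-34)x(46-5)=615.
dim = 2254-615 = 1639


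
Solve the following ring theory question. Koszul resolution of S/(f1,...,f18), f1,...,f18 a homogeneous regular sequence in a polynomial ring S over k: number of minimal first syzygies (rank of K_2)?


Regular sequence => Koszul complex is the minimal free resolution.
Syz_1 minimally generated by Koszul relations f_i*e_j - f_j*e_i (i<j): mu(Syz_1) = beta_2 = C(m,2) = m(m-1)/2
m=18
18*17/2 = 153


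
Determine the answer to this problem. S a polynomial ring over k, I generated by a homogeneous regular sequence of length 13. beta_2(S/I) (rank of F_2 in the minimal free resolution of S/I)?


Regular sequence => Koszul complex is the minimal free resolution.
Syz_1 minimally generated by Koszul relations f_i*e_j - f_j*e_i (i<j): mu(Syz_1) = beta_2 = C(m,2) = m(m-1)/2
m=13
13*12/2 = 78


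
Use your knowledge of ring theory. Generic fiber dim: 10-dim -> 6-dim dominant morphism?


dim(fiber)=dim(X)-dim(Y)=10-6=4


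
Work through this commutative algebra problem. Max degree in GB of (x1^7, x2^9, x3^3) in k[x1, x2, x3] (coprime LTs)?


Pure powers, coprime LTs => already GB.
Degrees: 7, 9, 3
Max=9


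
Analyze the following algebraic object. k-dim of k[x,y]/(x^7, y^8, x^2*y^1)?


k[x,y]/I, I = (x^7, y^8, x^2*y^1)
Rect: 7x8=56. Corner: (7-2)x(8-1)=35.
dim = 56-35 = 21


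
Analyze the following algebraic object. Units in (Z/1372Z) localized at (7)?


Local ring = Z/343Z.
phi(343) = 7^2*(7-1) = 294


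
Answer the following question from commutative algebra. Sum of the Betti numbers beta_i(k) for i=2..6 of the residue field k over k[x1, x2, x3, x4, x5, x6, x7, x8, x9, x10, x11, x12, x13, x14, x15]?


Koszul resolution: beta_i(k)=C(n,i), n=15
C(15,2)=105, C(15,3)=455, C(15,4)=1365, C(15,5)=3003, C(15,6)=5005
Sum=9933


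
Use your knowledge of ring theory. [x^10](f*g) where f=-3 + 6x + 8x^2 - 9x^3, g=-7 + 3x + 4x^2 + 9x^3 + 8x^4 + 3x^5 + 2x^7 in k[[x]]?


[x^10] = sum a_i*b_j, i+j=10
  -9*2=-18
Sum=-18


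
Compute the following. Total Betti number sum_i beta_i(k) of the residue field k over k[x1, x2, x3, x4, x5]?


Koszul resolution: beta_i(k)=C(n,i), n=5
sum_i C(5,i) = 2^5 = 32


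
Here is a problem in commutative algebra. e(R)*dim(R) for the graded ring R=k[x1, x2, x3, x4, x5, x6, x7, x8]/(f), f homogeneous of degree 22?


e(R)=deg(f)=22, dim(R)=8-1=7
e*dim=22*7=154


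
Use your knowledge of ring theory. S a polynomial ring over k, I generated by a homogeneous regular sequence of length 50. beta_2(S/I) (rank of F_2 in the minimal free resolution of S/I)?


Regular sequence => Koszul complex is the minimal free resolution.
Syz_1 minimally generated by Koszul relations f_i*e_j - f_j*e_i (i<j): mu(Syz_1) = beta_2 = C(m,2) = m(m-1)/2
m=50
50*49/2 = 1225


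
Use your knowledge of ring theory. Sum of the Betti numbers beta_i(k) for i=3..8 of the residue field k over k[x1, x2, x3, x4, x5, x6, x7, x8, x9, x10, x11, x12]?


Koszul resolution: beta_i(k)=C(n,i), n=12
C(12,3)=220, C(12,4)=495, C(12,5)=792, C(12,6)=924, C(12,7)=792, C(12,8)=495
Sum=3718


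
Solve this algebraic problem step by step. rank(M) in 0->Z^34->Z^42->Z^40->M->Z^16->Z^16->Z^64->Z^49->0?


Alt sum=0:
(-1)^0*34 + (-1)^1*42 + (-1)^2*40 + (-1)^3*? + (-1)^4*16 + (-1)^5*16 + (-1)^6*64 + (-1)^7*49=0
rank(M)=47


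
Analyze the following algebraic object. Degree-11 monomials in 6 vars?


C(d+n-1,n-1)=C(16,5)=4368


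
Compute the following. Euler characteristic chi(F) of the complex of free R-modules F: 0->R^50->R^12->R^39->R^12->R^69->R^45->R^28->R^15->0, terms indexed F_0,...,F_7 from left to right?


chi = sum (-1)^i * rank:
(-1)^0*50=50
(-1)^1*12=-12
(-1)^2*39=39
(-1)^3*12=-12
(-1)^4*69=69
(-1)^5*45=-45
(-1)^6*28=28
(-1)^7*15=-15
chi=102


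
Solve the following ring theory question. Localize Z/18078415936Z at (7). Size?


7-primary part: 18078415936=7^10*64
Size=7^10=282475249


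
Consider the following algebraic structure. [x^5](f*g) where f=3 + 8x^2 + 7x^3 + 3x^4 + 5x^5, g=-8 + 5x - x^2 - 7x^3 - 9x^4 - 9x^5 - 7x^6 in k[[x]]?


[x^5] = sum a_i*b_j, i+j=5
  3*-9=-27
  8*-7=-56
  7*-1=-7
  3*5=15
  5*-8=-40
Sum=-115


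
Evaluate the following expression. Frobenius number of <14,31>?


gcd(14,31)=1 => F=ab-a-b=14*31-14-31=434-45=389


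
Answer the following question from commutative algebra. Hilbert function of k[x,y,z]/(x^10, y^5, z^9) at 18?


Need i<10, j<5, k<9 with i+j+k=18.
For each i, j ranges over max(0,18-i-8)..min(4,18-i):
  i=0: j in [10,4] -> 0
  i=1: j in [9,4] -> 0
  i=2: j in [8,4] -> 0
  i=3: j in [7,4] -> 0
  i=4: j in [6,4] -> 0
  i=5: j in [5,4] -> 0
  i=6: j in [4,4] -> 1
  i=7: j in [3,4] -> 2
  i=8: j in [2,4] -> 3
  i=9: j in [1,4] -> 4
H(18) = 0+0+0+0+0+0+1+2+3+4 = 10


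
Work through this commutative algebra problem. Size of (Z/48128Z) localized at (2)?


2-primary part: 48128=2^10*47
Size=2^10=1024


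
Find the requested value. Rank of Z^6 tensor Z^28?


rank(M(x)N) = rank(M)*rank(N)
6*28 = 168


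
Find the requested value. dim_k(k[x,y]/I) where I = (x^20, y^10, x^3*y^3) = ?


k[x,y]/I, I = (x^20, y^10, x^3*y^3)
Rect: 20x10=200. Corner: (20-3)x(10-3)=119.
dim = 200-119 = 81


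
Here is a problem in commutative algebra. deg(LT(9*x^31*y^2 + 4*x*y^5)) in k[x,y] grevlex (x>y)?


LT: 9*x^31*y^2
deg_x=31, deg_y=2
Total=31+2=33


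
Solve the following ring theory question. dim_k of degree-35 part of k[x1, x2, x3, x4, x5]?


C(d+n-1,n-1)=C(39,4)=82251


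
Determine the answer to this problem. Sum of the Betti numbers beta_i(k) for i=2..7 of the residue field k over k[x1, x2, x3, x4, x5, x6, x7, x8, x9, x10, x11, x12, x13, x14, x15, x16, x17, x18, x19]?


Koszul resolution: beta_i(k)=C(n,i), n=19
C(19,2)=171, C(19,3)=969, C(19,4)=3876, C(19,5)=11628, C(19,6)=27132, C(19,7)=50388
Sum=94164


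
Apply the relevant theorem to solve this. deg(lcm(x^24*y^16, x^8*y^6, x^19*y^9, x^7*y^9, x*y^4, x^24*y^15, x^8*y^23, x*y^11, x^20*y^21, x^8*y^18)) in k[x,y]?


lcm = componentwise max:
x: max(24,8,19,7,1,24,8,1,20,8)=24
y: max(16,6,9,9,4,15,23,11,21,18)=23
Total=24+23=47


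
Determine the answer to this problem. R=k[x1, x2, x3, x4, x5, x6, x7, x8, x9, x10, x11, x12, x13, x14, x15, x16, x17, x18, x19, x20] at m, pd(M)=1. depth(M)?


pd+depth=depth(R)=20
depth=20-1=19


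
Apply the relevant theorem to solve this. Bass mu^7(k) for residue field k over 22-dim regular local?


C(n,i)=C(22,7)=170544


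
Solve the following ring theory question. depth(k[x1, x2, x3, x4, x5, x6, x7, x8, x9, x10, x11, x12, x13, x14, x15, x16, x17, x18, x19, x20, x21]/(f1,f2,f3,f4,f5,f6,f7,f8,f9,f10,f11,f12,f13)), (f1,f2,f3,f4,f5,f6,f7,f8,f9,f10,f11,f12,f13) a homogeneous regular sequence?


depth(R)=21
depth(R/I)=21-13=8


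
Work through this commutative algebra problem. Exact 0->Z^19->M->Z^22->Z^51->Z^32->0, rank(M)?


Alt sum=0:
(-1)^0*19 + (-1)^1*? + (-1)^2*22 + (-1)^3*51 + (-1)^4*32=0
rank(M)=22


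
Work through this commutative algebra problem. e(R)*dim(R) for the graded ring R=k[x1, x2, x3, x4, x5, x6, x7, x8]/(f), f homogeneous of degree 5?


e(R)=deg(f)=5, dim(R)=8-1=7
e*dim=5*7=35


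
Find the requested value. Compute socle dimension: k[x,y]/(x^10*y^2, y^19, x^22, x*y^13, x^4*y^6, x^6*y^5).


Socle = ann(m) = span of standard monomials u with x*u, y*u in I (staircase corners).
Minimal generators: x^22, x^10*y^2, x^6*y^5, x^4*y^6, x*y^13, y^19
Corners: y^18, x^3y^12, x^5y^5, x^9y^4, x^21y
Socle dim=5


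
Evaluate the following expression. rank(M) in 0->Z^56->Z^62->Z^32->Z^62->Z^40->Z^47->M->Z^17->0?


Alt sum=0:
(-1)^0*56 + (-1)^1*62 + (-1)^2*32 + (-1)^3*62 + (-1)^4*40 + (-1)^5*47 + (-1)^6*? + (-1)^7*17=0
rank(M)=60


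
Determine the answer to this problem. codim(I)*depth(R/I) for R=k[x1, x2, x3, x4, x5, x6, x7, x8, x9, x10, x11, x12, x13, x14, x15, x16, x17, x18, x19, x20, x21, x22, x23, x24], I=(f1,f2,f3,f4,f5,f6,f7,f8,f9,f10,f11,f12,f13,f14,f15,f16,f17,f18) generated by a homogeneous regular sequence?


codim=18, depth=dim(R/I)=24-18=6
Product=18*6=108


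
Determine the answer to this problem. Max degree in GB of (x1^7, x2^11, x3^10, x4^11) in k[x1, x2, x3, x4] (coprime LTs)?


Pure powers, coprime LTs => already GB.
Degrees: 7, 11, 10, 11
Max=11


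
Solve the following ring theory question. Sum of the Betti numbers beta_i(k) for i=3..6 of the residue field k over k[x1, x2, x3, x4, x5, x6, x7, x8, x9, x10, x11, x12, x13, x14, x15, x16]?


Koszul resolution: beta_i(k)=C(n,i), n=16
C(16,3)=560, C(16,4)=1820, C(16,5)=4368, C(16,6)=8008
Sum=14756


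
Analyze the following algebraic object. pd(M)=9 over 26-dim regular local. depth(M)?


pd+depth=depth(R)=26
depth=26-9=17


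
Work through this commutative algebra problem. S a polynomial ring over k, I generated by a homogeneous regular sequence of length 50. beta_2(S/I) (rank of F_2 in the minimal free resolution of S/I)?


Regular sequence => Koszul complex is the minimal free resolution.
Syz_1 minimally generated by Koszul relations f_i*e_j - f_j*e_i (i<j): mu(Syz_1) = beta_2 = C(m,2) = m(m-1)/2
m=50
50*49/2 = 1225


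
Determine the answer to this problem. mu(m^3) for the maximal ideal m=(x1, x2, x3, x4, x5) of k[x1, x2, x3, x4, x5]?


Graded Nakayama: mu(m^d) = dim_k (m^d/m^(d+1)) = #degree-3 monomials in 5 vars
C(n+d-1,d)=C(7,3)=35


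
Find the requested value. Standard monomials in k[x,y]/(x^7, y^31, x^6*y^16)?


k[x,y]/I, I = (x^7, y^31, x^6*y^16)
Rect: 7x31=217. Corner: (7-6)x(31-16)=15.
dim = 217-15 = 202


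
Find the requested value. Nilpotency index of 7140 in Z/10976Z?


7140^k mod 10976:
k=1: 7140
k=2: 7056
k=3: 0
First zero at k = 3


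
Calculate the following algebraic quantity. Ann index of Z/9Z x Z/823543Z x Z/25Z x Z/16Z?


Exponent = lcm of the cyclic orders; pairwise coprime => product.
3^2*7^7*5^2*2^4=9*823543*25*16=2964754800


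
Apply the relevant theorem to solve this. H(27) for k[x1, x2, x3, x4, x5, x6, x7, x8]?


C(d+n-1,n-1)=C(34,7)=5379616


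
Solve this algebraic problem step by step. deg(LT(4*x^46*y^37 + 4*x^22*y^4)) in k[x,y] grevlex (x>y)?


LT: 4*x^46*y^37
deg_x=46, deg_y=37
Total=46+37=83


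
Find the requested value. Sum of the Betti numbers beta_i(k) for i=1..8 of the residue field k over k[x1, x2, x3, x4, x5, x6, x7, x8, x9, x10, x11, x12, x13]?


Koszul resolution: beta_i(k)=C(n,i), n=13
C(13,1)=13, C(13,2)=78, C(13,3)=286, C(13,4)=715, C(13,5)=1287, C(13,6)=1716, C(13,7)=1716, C(13,8)=1287
Sum=7098


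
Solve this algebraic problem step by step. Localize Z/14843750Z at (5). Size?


5-primary part: 14843750=5^8*38
Size=5^8=390625


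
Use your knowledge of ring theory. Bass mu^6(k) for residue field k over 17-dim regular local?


C(n,i)=C(17,6)=12376


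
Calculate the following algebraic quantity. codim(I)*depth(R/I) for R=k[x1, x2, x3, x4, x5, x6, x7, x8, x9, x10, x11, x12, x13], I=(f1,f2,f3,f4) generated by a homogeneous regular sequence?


codim=4, depth=dim(R/I)=13-4=9
Product=4*9=36


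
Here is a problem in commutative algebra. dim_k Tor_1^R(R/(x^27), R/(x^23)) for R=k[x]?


Tor_1(R/I,R/J)=(I cap J)/IJ=(x^27)/(x^50)
dim=50-27=min(27,23)=23


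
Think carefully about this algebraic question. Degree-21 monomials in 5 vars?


C(d+n-1,n-1)=C(25,4)=12650


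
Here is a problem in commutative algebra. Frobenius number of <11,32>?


gcd(11,32)=1 => F=ab-a-b=11*32-11-32=352-43=309


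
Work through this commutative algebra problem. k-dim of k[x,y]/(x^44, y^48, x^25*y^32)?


k[x,y]/I, I = (x^44, y^48, x^25*y^32)
Rect: 44x48=2112. Corner: (44-25)x(48-32)=304.
dim = 2112-304 = 1808


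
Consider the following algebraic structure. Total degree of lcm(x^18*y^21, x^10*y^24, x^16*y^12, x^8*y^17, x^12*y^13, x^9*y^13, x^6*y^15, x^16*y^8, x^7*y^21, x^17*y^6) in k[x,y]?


lcm = componentwise max:
x: max(18,10,16,8,12,9,6,16,7,17)=18
y: max(21,24,12,17,13,13,15,8,21,6)=24
Total=18+24=42


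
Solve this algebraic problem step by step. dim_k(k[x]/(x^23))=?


Basis: 1,x,...,x^22
dim=23


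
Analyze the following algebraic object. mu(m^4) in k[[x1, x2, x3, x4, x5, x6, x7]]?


C(n+d-1,d)=C(10,4)=210


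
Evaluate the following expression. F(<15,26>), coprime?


gcd(15,26)=1 => F=ab-a-b=15*26-15-26=390-41=349


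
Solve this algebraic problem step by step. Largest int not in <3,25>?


gcd(3,25)=1 => F=ab-a-b=3*25-3-25=75-28=47


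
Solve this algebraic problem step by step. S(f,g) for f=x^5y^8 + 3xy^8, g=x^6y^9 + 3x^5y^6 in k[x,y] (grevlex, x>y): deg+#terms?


LT(f)=x^5y^8, LT(g)=x^6y^9
lcm(LM)=x^6y^9
S(f,g) (scaled by 1 to clear denominators) = xy*f - 1*g = -3x^5y^6 + 3x^2y^9
2 terms, deg 11.
11+2=13


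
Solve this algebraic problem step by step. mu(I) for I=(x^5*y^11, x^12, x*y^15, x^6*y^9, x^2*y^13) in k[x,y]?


Remove redundant (divisible by others).
Min: x^12, x^6*y^9, x^5*y^11, x^2*y^13, x*y^15
Count=5


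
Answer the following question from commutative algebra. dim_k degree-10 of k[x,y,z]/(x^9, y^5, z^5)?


Need i<9, j<5, k<5 with i+j+k=10.
For each i, j ranges over max(0,10-i-4)..min(4,10-i):
  i=0: j in [6,4] -> 0
  i=1: j in [5,4] -> 0
  i=2: j in [4,4] -> 1
  i=3: j in [3,4] -> 2
  i=4: j in [2,4] -> 3
  i=5: j in [1,4] -> 4
  i=6: j in [0,4] -> 5
  i=7: j in [0,3] -> 4
  i=8: j in [0,2] -> 3
H(10) = 0+0+1+2+3+4+5+4+3 = 22


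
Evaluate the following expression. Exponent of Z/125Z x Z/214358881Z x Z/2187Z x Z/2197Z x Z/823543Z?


Exponent = lcm of the cyclic orders; pairwise coprime => product.
5^3*11^8*3^7*13^3*7^7=125*214358881*2187*2197*823543=106027034416851214792125


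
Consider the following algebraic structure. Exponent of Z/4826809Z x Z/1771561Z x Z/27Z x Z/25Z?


Exponent = lcm of the cyclic orders; pairwise coprime => product.
13^6*11^6*3^3*5^2=4826809*1771561*27*25=5771915940723075


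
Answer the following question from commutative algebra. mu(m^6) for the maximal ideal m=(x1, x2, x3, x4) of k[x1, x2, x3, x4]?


Graded Nakayama: mu(m^d) = dim_k (m^d/m^(d+1)) = #degree-6 monomials in 4 vars
C(n+d-1,d)=C(9,6)=84


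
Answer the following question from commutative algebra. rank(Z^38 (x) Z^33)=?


rank(M(x)N) = rank(M)*rank(N)
38*33 = 1254


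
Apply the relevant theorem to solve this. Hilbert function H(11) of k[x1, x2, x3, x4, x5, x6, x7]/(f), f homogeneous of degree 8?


C(17,6)-C(9,6)=12376-84=12292


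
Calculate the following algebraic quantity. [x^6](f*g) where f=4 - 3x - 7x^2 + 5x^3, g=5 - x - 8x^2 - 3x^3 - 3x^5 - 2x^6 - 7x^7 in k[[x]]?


[x^6] = sum a_i*b_j, i+j=6
  4*-2=-8
  -3*-3=9
  5*-3=-15
Sum=-14


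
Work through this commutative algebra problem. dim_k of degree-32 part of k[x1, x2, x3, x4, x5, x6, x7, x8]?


C(d+n-1,n-1)=C(39,7)=15380937


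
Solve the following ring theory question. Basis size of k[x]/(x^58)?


Basis: 1,x,...,x^57
dim=58


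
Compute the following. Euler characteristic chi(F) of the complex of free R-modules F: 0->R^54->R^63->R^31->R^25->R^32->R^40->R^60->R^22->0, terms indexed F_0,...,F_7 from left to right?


chi = sum (-1)^i * rank:
(-1)^0*54=54
(-1)^1*63=-63
(-1)^2*31=31
(-1)^3*25=-25
(-1)^4*32=32
(-1)^5*40=-40
(-1)^6*60=60
(-1)^7*22=-22
chi=27


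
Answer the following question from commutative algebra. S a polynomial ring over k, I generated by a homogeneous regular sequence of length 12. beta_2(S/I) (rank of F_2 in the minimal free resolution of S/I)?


Regular sequence => Koszul complex is the minimal free resolution.
Syz_1 minimally generated by Koszul relations f_i*e_j - f_j*e_i (i<j): mu(Syz_1) = beta_2 = C(m,2) = m(m-1)/2
m=12
12*11/2 = 66


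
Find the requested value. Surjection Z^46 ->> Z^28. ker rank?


rank(ker) = 46-28 = 18


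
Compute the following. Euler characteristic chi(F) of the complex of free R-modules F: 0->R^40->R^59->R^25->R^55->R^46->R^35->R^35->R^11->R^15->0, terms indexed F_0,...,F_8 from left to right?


chi = sum (-1)^i * rank:
(-1)^0*40=40
(-1)^1*59=-59
(-1)^2*25=25
(-1)^3*55=-55
(-1)^4*46=46
(-1)^5*35=-35
(-1)^6*35=35
(-1)^7*11=-11
(-1)^8*15=15
chi=1


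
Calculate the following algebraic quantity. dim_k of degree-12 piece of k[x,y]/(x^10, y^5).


k[x,y], I = (x^10, y^5), d = 12
Need i < 10 and d-i < 5.
Range: 8 <= i <= 9.
H(12) = 2


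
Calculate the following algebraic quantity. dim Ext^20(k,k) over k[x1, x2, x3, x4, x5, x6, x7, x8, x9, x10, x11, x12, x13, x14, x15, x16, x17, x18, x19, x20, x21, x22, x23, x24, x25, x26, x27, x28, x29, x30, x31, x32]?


C(n,i)=C(32,20)=225792840


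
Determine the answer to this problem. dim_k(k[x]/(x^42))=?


Basis: 1,x,...,x^41
dim=42


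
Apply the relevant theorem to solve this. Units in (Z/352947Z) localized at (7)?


Local ring = Z/117649Z.
phi(117649) = 7^5*(7-1) = 100842


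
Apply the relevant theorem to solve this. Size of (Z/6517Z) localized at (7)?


7-primary part: 6517=7^3*19
Size=7^3=343


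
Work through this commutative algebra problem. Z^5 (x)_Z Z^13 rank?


rank(M(x)N) = rank(M)*rank(N)
5*13 = 65


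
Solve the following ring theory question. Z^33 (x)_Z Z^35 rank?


rank(M(x)N) = rank(M)*rank(N)
33*35 = 1155


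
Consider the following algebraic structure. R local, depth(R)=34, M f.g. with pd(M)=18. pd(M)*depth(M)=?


pd+depth=34
depth=34-18=16
pd*depth=18*16=288


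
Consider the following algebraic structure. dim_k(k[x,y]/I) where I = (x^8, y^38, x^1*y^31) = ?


k[x,y]/I, I = (x^8, y^38, x^1*y^31)
Rect: 8x38=304. Corner: (8-1)x(38-31)=49.
dim = 304-49 = 255


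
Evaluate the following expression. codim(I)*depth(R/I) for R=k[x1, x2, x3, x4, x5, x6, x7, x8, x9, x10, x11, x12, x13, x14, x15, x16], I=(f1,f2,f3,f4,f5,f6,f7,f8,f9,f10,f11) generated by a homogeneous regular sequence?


codim=11, depth=dim(R/I)=16-11=5
Product=11*5=55


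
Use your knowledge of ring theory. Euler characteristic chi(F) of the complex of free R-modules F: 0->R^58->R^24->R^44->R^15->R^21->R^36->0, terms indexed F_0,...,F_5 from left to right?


chi = sum (-1)^i * rank:
(-1)^0*58=58
(-1)^1*24=-24
(-1)^2*44=44
(-1)^3*15=-15
(-1)^4*21=21
(-1)^5*36=-36
chi=48


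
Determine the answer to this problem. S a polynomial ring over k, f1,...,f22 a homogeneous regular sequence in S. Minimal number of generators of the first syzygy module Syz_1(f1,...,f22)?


Regular sequence => Koszul complex is the minimal free resolution.
Syz_1 minimally generated by Koszul relations f_i*e_j - f_j*e_i (i<j): mu(Syz_1) = beta_2 = C(m,2) = m(m-1)/2
m=22
22*21/2 = 231


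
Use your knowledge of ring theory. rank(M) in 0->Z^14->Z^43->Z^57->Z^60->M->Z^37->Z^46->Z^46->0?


Alt sum=0:
(-1)^0*14 + (-1)^1*43 + (-1)^2*57 + (-1)^3*60 + (-1)^4*? + (-1)^5*37 + (-1)^6*46 + (-1)^7*46=0
rank(M)=69


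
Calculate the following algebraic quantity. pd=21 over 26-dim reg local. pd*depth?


pd+depth=26
depth=26-21=5
pd*depth=21*5=105


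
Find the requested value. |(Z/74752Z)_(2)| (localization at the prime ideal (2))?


2-primary part: 74752=2^10*73
Size=2^10=1024


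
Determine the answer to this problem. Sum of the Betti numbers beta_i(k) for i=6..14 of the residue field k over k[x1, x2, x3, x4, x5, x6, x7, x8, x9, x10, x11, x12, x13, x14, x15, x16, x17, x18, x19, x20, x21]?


Koszul resolution: beta_i(k)=C(n,i), n=21
C(21,6)=54264, C(21,7)=116280, C(21,8)=203490, C(21,9)=293930, C(21,10)=352716, C(21,11)=352716, C(21,12)=293930, C(21,13)=203490, C(21,14)=116280
Sum=1987096


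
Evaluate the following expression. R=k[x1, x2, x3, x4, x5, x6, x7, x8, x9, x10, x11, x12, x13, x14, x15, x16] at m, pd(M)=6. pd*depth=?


pd+depth=16
depth=16-6=10
pd*depth=6*10=60


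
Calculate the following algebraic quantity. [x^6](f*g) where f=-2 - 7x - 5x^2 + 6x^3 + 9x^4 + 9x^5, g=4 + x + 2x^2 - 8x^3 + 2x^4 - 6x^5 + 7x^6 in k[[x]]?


[x^6] = sum a_i*b_j, i+j=6
  -2*7=-14
  -7*-6=42
  -5*2=-10
  6*-8=-48
  9*2=18
  9*1=9
Sum=-3


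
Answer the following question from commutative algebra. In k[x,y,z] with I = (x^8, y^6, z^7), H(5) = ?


Need i<8, j<6, k<7 with i+j+k=5.
For each i, j ranges over max(0,5-i-6)..min(5,5-i):
  i=0: j in [0,5] -> 6
  i=1: j in [0,4] -> 5
  i=2: j in [0,3] -> 4
  i=3: j in [0,2] -> 3
  i=4: j in [0,1] -> 2
  i=5: j in [0,0] -> 1
H(5) = 6+5+4+3+2+1 = 21


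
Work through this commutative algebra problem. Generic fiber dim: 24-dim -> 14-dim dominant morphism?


dim(fiber)=dim(X)-dim(Y)=24-14=10


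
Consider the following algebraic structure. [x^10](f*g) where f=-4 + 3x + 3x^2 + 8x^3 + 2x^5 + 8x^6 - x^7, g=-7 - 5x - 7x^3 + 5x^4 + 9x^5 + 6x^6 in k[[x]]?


[x^10] = sum a_i*b_j, i+j=10
  2*9=18
  8*5=40
  -1*-7=7
Sum=65


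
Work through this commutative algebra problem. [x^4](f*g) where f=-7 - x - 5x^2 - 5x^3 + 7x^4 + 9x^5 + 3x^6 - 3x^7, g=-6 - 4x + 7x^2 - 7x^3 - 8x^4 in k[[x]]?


[x^4] = sum a_i*b_j, i+j=4
  -7*-8=56
  -1*-7=7
  -5*7=-35
  -5*-4=20
  7*-6=-42
Sum=6


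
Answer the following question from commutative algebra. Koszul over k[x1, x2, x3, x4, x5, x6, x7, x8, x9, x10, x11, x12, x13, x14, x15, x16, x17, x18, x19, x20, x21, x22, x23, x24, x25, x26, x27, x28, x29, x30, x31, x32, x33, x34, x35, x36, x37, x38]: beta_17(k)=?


C(n,i)=C(38,17)=28781143380


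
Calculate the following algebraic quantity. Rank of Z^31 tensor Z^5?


rank(M(x)N) = rank(M)*rank(N)
31*5 = 155


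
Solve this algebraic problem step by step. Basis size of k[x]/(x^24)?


Basis: 1,x,...,x^23
dim=24


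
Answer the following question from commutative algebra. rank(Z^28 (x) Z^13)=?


rank(M(x)N) = rank(M)*rank(N)
28*13 = 364


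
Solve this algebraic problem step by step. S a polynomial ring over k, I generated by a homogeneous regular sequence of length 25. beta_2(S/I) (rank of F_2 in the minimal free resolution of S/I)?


Regular sequence => Koszul complex is the minimal free resolution.
Syz_1 minimally generated by Koszul relations f_i*e_j - f_j*e_i (i<j): mu(Syz_1) = beta_2 = C(m,2) = m(m-1)/2
m=25
25*24/2 = 300


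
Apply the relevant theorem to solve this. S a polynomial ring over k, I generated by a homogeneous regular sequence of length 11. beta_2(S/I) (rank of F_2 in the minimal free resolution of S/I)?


Regular sequence => Koszul complex is the minimal free resolution.
Syz_1 minimally generated by Koszul relations f_i*e_j - f_j*e_i (i<j): mu(Syz_1) = beta_2 = C(m,2) = m(m-1)/2
m=11
11*10/2 = 55


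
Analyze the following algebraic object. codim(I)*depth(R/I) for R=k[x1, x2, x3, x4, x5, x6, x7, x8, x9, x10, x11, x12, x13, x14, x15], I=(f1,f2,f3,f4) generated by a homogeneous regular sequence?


codim=4, depth=dim(R/I)=15-4=11
Product=4*11=44


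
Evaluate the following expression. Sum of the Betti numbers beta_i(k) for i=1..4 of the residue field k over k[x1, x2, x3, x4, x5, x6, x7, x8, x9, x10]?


Koszul resolution: beta_i(k)=C(n,i), n=10
C(10,1)=10, C(10,2)=45, C(10,3)=120, C(10,4)=210
Sum=385


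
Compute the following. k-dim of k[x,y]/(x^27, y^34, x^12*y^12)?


k[x,y]/I, I = (x^27, y^34, x^12*y^12)
Rect: 27x34=918. Corner: (27-12)x(34-12)=330.
dim = 918-330 = 588


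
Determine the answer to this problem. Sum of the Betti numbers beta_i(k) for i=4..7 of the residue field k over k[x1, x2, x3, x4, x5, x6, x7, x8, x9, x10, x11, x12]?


Koszul resolution: beta_i(k)=C(n,i), n=12
C(12,4)=495, C(12,5)=792, C(12,6)=924, C(12,7)=792
Sum=3003


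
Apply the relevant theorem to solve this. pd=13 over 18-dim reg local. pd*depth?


pd+depth=18
depth=18-13=5
pd*depth=13*5=65


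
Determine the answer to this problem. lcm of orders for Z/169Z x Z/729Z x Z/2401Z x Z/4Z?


Exponent = lcm of the cyclic orders; pairwise coprime => product.
13^2*3^6*7^4*2^2=169*729*2401*4=1183222404


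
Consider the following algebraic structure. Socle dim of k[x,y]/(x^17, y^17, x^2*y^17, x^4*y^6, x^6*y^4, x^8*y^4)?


Socle = ann(m) = span of standard monomials u with x*u, y*u in I (staircase corners).
Redundant generators: x^2*y^17, x^8*y^4
Minimal generators: x^17, x^6*y^4, x^4*y^6, y^17
Corners: x^3y^16, x^5y^5, x^16y^3
Socle dim=3


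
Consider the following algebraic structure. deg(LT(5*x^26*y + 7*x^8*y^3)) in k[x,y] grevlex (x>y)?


LT: 5*x^26*y
deg_x=26, deg_y=1
Total=26+1=27


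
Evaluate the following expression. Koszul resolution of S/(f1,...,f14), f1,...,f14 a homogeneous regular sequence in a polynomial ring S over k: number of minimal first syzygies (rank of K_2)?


Regular sequence => Koszul complex is the minimal free resolution.
Syz_1 minimally generated by Koszul relations f_i*e_j - f_j*e_i (i<j): mu(Syz_1) = beta_2 = C(m,2) = m(m-1)/2
m=14
14*13/2 = 91


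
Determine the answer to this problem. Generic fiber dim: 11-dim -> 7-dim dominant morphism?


dim(fiber)=dim(X)-dim(Y)=11-7=4


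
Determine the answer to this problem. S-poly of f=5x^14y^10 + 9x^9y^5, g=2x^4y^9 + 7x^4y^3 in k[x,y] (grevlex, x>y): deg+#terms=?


LT(f)=5x^14y^10, LT(g)=2x^4y^9
lcm(LM)=x^14y^10
S(f,g) (scaled by 10 to clear denominators) = 2*f - 5x^10y*g = -35x^14y^4 + 18x^9y^5
2 terms, deg 18.
18+2=20


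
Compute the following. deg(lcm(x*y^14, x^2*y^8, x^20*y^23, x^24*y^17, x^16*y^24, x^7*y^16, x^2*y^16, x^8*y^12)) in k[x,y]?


lcm = componentwise max:
x: max(1,2,20,24,16,7,2,8)=24
y: max(14,8,23,17,24,16,16,12)=24
Total=24+24=48


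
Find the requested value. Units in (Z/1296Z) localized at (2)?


Local ring = Z/16Z.
phi(16) = 2^3*(2-1) = 8


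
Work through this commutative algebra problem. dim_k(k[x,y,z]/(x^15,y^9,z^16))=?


Basis: x^iy^jz^k, i<15,j<9,k<16
15*9*16=2160


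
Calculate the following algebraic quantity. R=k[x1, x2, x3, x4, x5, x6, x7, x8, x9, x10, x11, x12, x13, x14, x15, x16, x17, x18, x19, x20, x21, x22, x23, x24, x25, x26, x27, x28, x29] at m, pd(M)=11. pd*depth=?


pd+depth=29
depth=29-11=18
pd*depth=11*18=198


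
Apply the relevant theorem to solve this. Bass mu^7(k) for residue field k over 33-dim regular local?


C(n,i)=C(33,7)=4272048


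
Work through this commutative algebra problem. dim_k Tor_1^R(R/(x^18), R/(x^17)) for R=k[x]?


Tor_1(R/I,R/J)=(I cap J)/IJ=(x^18)/(x^35)
dim=35-18=min(18,17)=17


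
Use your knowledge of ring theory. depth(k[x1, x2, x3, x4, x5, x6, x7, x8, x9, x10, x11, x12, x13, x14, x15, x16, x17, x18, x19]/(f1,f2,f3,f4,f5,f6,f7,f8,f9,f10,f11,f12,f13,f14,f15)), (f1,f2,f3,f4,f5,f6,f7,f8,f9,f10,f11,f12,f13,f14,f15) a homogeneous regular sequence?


depth(R)=19
depth(R/I)=19-15=4


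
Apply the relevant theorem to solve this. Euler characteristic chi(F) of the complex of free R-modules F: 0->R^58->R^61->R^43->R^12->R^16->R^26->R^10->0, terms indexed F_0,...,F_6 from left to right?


chi = sum (-1)^i * rank:
(-1)^0*58=58
(-1)^1*61=-61
(-1)^2*43=43
(-1)^3*12=-12
(-1)^4*16=16
(-1)^5*26=-26
(-1)^6*10=10
chi=28


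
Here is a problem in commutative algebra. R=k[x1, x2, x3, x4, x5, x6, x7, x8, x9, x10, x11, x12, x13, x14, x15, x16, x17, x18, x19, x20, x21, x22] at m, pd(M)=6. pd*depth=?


pd+depth=22
depth=22-6=16
pd*depth=6*16=96


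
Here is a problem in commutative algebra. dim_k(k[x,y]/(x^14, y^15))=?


Basis: x^i*y^j, i<14, j<15
14*15=210


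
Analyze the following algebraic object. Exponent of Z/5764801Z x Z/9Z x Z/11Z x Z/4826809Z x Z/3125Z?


Exponent = lcm of the cyclic orders; pairwise coprime => product.
7^8*3^2*11^1*13^6*5^5=5764801*9*11*4826809*3125=8608542942659034375


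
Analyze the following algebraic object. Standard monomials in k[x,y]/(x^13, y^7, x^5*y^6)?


k[x,y]/I, I = (x^13, y^7, x^5*y^6)
Rect: 13x7=91. Corner: (13-5)x(7-6)=8.
dim = 91-8 = 83


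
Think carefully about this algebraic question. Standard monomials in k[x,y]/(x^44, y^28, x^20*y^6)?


k[x,y]/I, I = (x^44, y^28, x^20*y^6)
Rect: 44x28=1232. Corner: (44-20)x(28-6)=528.
dim = 1232-528 = 704


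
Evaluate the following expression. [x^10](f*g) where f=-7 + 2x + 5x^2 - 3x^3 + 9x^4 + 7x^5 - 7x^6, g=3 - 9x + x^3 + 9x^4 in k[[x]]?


[x^10] = sum a_i*b_j, i+j=10
  -7*9=-63
Sum=-63


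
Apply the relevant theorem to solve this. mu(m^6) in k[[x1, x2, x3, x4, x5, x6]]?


C(n+d-1,d)=C(11,6)=462


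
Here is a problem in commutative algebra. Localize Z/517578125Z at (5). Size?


5-primary part: 517578125=5^10*53
Size=5^10=9765625


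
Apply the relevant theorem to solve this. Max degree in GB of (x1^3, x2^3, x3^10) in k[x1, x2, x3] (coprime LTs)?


Pure powers, coprime LTs => already GB.
Degrees: 3, 3, 10
Max=10


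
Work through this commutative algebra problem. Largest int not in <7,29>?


gcd(7,29)=1 => F=ab-a-b=7*29-7-29=203-36=167


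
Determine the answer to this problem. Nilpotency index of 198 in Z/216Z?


198^k mod 216:
k=1: 198
k=2: 108
k=3: 0
First zero at k = 3


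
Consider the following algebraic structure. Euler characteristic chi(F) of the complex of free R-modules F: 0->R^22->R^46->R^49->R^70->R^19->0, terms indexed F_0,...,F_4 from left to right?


chi = sum (-1)^i * rank:
(-1)^0*22=22
(-1)^1*46=-46
(-1)^2*49=49
(-1)^3*70=-70
(-1)^4*19=19
chi=-26


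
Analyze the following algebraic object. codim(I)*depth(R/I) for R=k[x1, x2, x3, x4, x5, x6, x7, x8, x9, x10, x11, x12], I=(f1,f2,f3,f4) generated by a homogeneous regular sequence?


codim=4, depth=dim(R/I)=12-4=8
Product=4*8=32


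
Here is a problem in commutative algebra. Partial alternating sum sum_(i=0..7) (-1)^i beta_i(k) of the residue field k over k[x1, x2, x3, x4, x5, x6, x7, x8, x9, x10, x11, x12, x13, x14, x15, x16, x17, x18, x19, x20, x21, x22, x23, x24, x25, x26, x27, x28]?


Koszul resolution: beta_i(k)=C(n,i), n=28
sum_(i=0..p) (-1)^i C(n,i) = (-1)^p C(n-1,p)
(-1)^7*C(27,7) = (-1)^7*888030 = -888030


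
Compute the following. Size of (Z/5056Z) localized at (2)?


2-primary part: 5056=2^6*79
Size=2^6=64


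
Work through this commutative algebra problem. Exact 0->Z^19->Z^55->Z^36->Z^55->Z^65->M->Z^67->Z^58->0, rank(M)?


Alt sum=0:
(-1)^0*19 + (-1)^1*55 + (-1)^2*36 + (-1)^3*55 + (-1)^4*65 + (-1)^5*? + (-1)^6*67 + (-1)^7*58=0
rank(M)=19


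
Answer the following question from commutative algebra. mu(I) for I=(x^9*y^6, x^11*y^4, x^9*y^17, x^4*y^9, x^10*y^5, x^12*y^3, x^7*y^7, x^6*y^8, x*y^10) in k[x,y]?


Remove redundant (divisible by others).
x^9*y^17 redundant.
Min: x^12*y^3, x^11*y^4, x^10*y^5, x^9*y^6, x^7*y^7, x^6*y^8, x^4*y^9, x*y^10
Count=8


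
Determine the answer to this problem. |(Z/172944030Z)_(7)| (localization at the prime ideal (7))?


7-primary part: 172944030=7^8*30
Size=7^8=5764801


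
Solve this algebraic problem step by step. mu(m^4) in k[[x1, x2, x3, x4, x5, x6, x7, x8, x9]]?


C(n+d-1,d)=C(12,4)=495


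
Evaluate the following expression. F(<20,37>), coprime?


gcd(20,37)=1 => F=ab-a-b=20*37-20-37=740-57=683


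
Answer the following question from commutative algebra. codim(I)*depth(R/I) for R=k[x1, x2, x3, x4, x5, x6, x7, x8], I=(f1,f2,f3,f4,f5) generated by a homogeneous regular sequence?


codim=5, depth=dim(R/I)=8-5=3
Product=5*3=15


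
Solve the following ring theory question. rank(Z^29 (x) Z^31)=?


rank(M(x)N) = rank(M)*rank(N)
29*31 = 899


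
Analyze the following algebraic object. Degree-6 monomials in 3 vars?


C(d+n-1,n-1)=C(8,2)=28


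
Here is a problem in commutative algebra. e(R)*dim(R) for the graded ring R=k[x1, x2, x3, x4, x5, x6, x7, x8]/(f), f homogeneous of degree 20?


e(R)=deg(f)=20, dim(R)=8-1=7
e*dim=20*7=140


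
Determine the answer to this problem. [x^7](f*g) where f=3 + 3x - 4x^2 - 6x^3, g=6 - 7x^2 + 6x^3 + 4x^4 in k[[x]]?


[x^7] = sum a_i*b_j, i+j=7
  -6*4=-24
Sum=-24


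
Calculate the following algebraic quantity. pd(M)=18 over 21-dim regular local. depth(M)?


pd+depth=depth(R)=21
depth=21-18=3


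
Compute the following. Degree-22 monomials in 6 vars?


C(d+n-1,n-1)=C(27,5)=80730


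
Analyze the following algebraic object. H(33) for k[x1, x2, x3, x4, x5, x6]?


C(d+n-1,n-1)=C(38,5)=501942


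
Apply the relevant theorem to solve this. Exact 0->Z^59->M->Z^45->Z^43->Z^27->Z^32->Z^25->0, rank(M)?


Alt sum=0:
(-1)^0*59 + (-1)^1*? + (-1)^2*45 + (-1)^3*43 + (-1)^4*27 + (-1)^5*32 + (-1)^6*25=0
rank(M)=81


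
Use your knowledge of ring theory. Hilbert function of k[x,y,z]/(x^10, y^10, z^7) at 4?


Need i<10, j<10, k<7 with i+j+k=4.
For each i, j ranges over max(0,4-i-6)..min(9,4-i):
  i=0: j in [0,4] -> 5
  i=1: j in [0,3] -> 4
  i=2: j in [0,2] -> 3
  i=3: j in [0,1] -> 2
  i=4: j in [0,0] -> 1
H(4) = 5+4+3+2+1 = 15


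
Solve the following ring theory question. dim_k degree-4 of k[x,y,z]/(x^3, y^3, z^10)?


Need i<3, j<3, k<10 with i+j+k=4.
For each i, j ranges over max(0,4-i-9)..min(2,4-i):
  i=0: j in [0,2] -> 3
  i=1: j in [0,2] -> 3
  i=2: j in [0,2] -> 3
H(4) = 3+3+3 = 9


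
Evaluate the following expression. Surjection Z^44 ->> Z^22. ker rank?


rank(ker) = 44-22 = 22


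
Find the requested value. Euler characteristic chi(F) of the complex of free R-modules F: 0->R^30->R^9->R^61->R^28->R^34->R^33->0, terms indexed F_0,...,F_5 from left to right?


chi = sum (-1)^i * rank:
(-1)^0*30=30
(-1)^1*9=-9
(-1)^2*61=61
(-1)^3*28=-28
(-1)^4*34=34
(-1)^5*33=-33
chi=55


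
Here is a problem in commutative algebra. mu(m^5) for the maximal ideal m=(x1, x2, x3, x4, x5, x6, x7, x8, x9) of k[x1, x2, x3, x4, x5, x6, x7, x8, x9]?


Graded Nakayama: mu(m^d) = dim_k (m^d/m^(d+1)) = #degree-5 monomials in 9 vars
C(n+d-1,d)=C(13,5)=1287


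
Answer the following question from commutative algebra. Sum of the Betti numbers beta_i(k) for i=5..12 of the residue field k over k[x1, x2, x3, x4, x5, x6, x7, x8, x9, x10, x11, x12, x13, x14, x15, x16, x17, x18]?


Koszul resolution: beta_i(k)=C(n,i), n=18
C(18,5)=8568, C(18,6)=18564, C(18,7)=31824, C(18,8)=43758, C(18,9)=48620, C(18,10)=43758, C(18,11)=31824, C(18,12)=18564
Sum=245480


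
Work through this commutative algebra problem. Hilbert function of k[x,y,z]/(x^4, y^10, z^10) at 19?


Need i<4, j<10, k<10 with i+j+k=19.
For each i, j ranges over max(0,19-i-9)..min(9,19-i):
  i=0: j in [10,9] -> 0
  i=1: j in [9,9] -> 1
  i=2: j in [8,9] -> 2
  i=3: j in [7,9] -> 3
H(19) = 0+1+2+3 = 6


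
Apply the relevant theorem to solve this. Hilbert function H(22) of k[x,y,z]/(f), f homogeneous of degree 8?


C(24,2)-C(16,2)=276-120=156


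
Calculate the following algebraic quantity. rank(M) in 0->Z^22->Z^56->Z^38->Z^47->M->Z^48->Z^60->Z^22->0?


Alt sum=0:
(-1)^0*22 + (-1)^1*56 + (-1)^2*38 + (-1)^3*47 + (-1)^4*? + (-1)^5*48 + (-1)^6*60 + (-1)^7*22=0
rank(M)=53


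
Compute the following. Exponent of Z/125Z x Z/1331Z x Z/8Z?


Exponent = lcm of the cyclic orders; pairwise coprime => product.
5^3*11^3*2^3=125*1331*8=1331000


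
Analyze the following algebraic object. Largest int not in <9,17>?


gcd(9,17)=1 => F=ab-a-b=9*17-9-17=153-26=127


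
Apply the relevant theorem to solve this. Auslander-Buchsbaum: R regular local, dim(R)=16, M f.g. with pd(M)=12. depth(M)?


pd+depth=depth(R)=16
depth=16-12=4


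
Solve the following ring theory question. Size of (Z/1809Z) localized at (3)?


3-primary part: 1809=3^3*67
Size=3^3=27


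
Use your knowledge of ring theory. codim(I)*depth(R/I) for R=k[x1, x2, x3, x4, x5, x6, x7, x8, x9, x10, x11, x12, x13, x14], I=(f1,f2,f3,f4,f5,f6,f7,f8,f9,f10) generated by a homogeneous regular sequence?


codim=10, depth=dim(R/I)=14-10=4
Product=10*4=40


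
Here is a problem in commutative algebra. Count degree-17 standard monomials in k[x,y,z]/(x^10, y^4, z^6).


Need i<10, j<4, k<6 with i+j+k=17.
For each i, j ranges over max(0,17-i-5)..min(3,17-i):
  i=0: j in [12,3] -> 0
  i=1: j in [11,3] -> 0
  i=2: j in [10,3] -> 0
  i=3: j in [9,3] -> 0
  i=4: j in [8,3] -> 0
  i=5: j in [7,3] -> 0
  i=6: j in [6,3] -> 0
  i=7: j in [5,3] -> 0
  i=8: j in [4,3] -> 0
  i=9: j in [3,3] -> 1
H(17) = 0+0+0+0+0+0+0+0+0+1 = 1


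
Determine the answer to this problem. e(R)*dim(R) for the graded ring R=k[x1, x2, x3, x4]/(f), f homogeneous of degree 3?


e(R)=deg(f)=3, dim(R)=4-1=3
e*dim=3*3=9
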